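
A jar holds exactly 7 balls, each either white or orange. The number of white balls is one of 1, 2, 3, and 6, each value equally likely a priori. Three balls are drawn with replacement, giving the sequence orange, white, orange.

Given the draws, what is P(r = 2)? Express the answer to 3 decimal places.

0.357

Under each hypothesis, the probability of the observed sequence is: P(data | r = 1) = (6/7)(1/7)(6/7) = 36/343; P(data | r = 2) = (5/7)(2/7)(5/7) = 50/343; P(data | r = 3) = (4/7)(3/7)(4/7) = 48/343; P(data | r = 6) = (1/7)(6/7)(1/7) = 6/343.
Weighting by the prior gives 1/4 · 36/343 = 9/343, 1/4 · 50/343 = 25/686, 1/4 · 48/343 = 12/343, 1/4 · 6/343 = 3/686; these sum to 5/49.
So P(r = 2 | data) = (25/686) / (5/49) = 5/14.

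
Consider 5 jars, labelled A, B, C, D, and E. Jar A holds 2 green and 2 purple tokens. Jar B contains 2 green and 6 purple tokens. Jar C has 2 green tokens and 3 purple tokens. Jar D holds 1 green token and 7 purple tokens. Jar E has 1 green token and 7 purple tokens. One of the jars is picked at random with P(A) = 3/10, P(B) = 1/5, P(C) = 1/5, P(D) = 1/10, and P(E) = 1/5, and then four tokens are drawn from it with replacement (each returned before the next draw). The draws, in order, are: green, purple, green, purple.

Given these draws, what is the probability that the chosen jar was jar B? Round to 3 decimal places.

0.172

The likelihood of the observed sequence under each hypothesis: P(data | jar A) = (2/4)(2/4)(2/4)(2/4) = 0.0625; P(data | jar B) = (2/8)(6/8)(2/8)(6/8) = 0.035156; P(data | jar C) = (2/5)(3/5)(2/5)(3/5) = 0.0576; P(data | jar D) = (1/8)(7/8)(1/8)(7/8) = 0.011963; P(data | jar E) = (1/8)(7/8)(1/8)(7/8) = 0.011963.
Multiplying each by its prior: 3/10 · 0.0625 = 0.01875, 1/5 · 0.035156 = 0.0070313, 1/5 · 0.0576 = 0.01152, 1/10 · 0.011963 = 0.0011963, 1/5 · 0.011963 = 0.0023926; summing to 0.04089.
By Bayes' rule, P(jar B | data) = (0.0070313) / (0.04089) = 0.17195.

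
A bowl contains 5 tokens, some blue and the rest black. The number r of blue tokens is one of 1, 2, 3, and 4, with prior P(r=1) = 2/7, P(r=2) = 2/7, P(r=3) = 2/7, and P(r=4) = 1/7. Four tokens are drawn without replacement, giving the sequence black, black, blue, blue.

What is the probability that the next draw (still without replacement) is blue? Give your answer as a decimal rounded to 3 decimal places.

The likelihood of the observed sequence under each hypothesis: P(data | r = 1) = (4/5)(3/4)(1/3)(0/2) = 0; P(data | r = 2) = (3/5)(2/4)(2/3)(1/2) = 1/10; P(data | r = 3) = (2/5)(1/4)(3/3)(2/2) = 1/10; P(data | r = 4) = (1/5)(0/4) = 0.
Multiplying each by its prior: 2/7 · 0 = 0, 2/7 · 1/10 = 1/35, 2/7 · 1/10 = 1/35, 1/7 · 0 = 0; these sum to 2/35.
Normalising, the posterior is P(r = 1 | data) = 0, P(r = 2 | data) = 1/2, P(r = 3 | data) = 1/2, P(r = 4 | data) = 0.
The predictive probability is P(blue next | data) = (0)(1/2) + (1)(1/2) = 1/2.

0.500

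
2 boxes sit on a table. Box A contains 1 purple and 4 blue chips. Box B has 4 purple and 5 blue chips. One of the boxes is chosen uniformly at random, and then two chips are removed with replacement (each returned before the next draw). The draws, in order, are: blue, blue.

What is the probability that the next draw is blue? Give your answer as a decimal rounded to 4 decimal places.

0.7205

Compute the likelihood of the observed sequence for each case: P(data | box A) = (4/5)(4/5) = 0.64; P(data | box B) = (5/9)(5/9) = 0.30864.
The prior-weighted likelihoods are 1/2 · 0.64 = 0.32, 1/2 · 0.30864 = 0.15432; these sum to 0.47432.
Dividing through by the total gives posterior P(box A | data) = 0.67465, P(box B | data) = 0.32535.
Averaging over the posterior, P(blue next | data) = (4/5)(0.67465) + (5/9)(0.32535) = 0.72047.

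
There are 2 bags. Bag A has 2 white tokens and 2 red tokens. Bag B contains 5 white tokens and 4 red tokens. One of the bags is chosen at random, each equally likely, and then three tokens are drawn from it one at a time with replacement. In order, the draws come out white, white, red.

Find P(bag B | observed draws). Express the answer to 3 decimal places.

0.523

Compute the likelihood of the observed sequence for each case: P(data | bag A) = (2/4)(2/4)(2/4) = 0.125; P(data | bag B) = (5/9)(5/9)(4/9) = 0.13717.
The prior-weighted likelihoods are 1/2 · 0.125 = 0.0625, 1/2 · 0.13717 = 0.068587; with total 0.13109.
So P(bag B | data) = (0.068587) / (0.13109) = 0.52322.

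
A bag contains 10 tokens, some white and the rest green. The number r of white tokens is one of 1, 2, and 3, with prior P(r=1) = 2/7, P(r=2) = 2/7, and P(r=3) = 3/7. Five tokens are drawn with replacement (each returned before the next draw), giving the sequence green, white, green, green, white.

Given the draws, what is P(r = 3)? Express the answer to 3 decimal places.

For each hypothesis, P(data | H) works out to: P(data | r = 1) = (9/10)(1/10)(9/10)(9/10)(1/10) = 0.00729; P(data | r = 2) = (8/10)(2/10)(8/10)(8/10)(2/10) = 0.02048; P(data | r = 3) = (7/10)(3/10)(7/10)(7/10)(3/10) = 0.03087.
Weighting by the prior gives 2/7 · 0.00729 = 0.0020829, 2/7 · 0.02048 = 0.0058514, 3/7 · 0.03087 = 0.01323; summing to 0.021164.
Hence P(r = 3 | data) = (0.01323) / (0.021164) = 0.62511.

0.625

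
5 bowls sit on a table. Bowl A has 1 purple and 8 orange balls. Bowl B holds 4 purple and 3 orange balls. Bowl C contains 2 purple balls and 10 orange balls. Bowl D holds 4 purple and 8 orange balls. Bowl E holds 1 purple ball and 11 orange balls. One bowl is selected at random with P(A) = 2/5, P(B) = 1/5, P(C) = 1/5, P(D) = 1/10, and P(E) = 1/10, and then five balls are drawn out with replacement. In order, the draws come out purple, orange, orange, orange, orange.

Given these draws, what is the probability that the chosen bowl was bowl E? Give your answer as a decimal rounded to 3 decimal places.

0.098

Under each hypothesis, the probability of the observed sequence is: P(data | bowl A) = (1/9)(8/9)(8/9)(8/9)(8/9) = 0.069366; P(data | bowl B) = (4/7)(3/7)(3/7)(3/7)(3/7) = 0.019278; P(data | bowl C) = (2/12)(10/12)(10/12)(10/12)(10/12) = 0.080376; P(data | bowl D) = (4/12)(8/12)(8/12)(8/12)(8/12) = 0.065844; P(data | bowl E) = (1/12)(11/12)(11/12)(11/12)(11/12) = 0.058839.
Multiplying each by its prior: 2/5 · 0.069366 = 0.027746, 1/5 · 0.019278 = 0.0038555, 1/5 · 0.080376 = 0.016075, 1/10 · 0.065844 = 0.0065844, 1/10 · 0.058839 = 0.0058839; these sum to 0.060145.
Therefore the posterior P(bowl E | data) = (0.0058839) / (0.060145) = 0.097828.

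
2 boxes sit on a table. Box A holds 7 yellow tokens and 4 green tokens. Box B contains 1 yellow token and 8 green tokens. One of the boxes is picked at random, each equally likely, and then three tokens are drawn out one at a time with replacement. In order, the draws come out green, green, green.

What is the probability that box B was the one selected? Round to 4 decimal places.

0.9359

Compute the likelihood of the observed sequence for each case: P(data | box A) = (4/11)(4/11)(4/11) = 0.048084; P(data | box B) = (8/9)(8/9)(8/9) = 0.70233.
Weighting by the prior gives 1/2 · 0.048084 = 0.024042, 1/2 · 0.70233 = 0.35117; these sum to 0.37521.
By Bayes' rule, P(box B | data) = (0.35117) / (0.37521) = 0.93592.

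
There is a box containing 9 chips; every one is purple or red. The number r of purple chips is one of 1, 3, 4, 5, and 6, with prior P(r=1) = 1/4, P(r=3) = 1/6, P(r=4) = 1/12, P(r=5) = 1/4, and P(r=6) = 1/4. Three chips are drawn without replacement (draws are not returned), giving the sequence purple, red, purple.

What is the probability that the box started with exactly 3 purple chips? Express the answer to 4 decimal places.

0.1121

For each hypothesis, P(data | H) works out to: P(data | r = 1) = (1/9)(8/8)(0/7) = 0; P(data | r = 3) = (3/9)(6/8)(2/7) = 0.071429; P(data | r = 4) = (4/9)(5/8)(3/7) = 0.11905; P(data | r = 5) = (5/9)(4/8)(4/7) = 0.15873; P(data | r = 6) = (6/9)(3/8)(5/7) = 0.17857.
Multiplying each by its prior: 1/4 · 0 = 0, 1/6 · 0.071429 = 0.011905, 1/12 · 0.11905 = 0.0099206, 1/4 · 0.15873 = 0.039683, 1/4 · 0.17857 = 0.044643; with total 0.10615.
So P(r = 3 | data) = (0.011905) / (0.10615) = 0.11215.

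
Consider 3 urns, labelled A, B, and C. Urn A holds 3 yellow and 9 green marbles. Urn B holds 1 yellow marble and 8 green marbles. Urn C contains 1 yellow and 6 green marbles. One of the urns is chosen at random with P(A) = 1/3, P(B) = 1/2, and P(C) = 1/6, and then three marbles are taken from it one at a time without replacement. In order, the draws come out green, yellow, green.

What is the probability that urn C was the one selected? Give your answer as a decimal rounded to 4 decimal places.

0.1778

For each hypothesis, P(data | H) works out to: P(data | urn A) = (9/12)(3/11)(8/10) = 0.16364; P(data | urn B) = (8/9)(1/8)(7/7) = 0.11111; P(data | urn C) = (6/7)(1/6)(5/5) = 0.14286.
Weighting by the prior gives 1/3 · 0.16364 = 0.054545, 1/2 · 0.11111 = 0.055556, 1/6 · 0.14286 = 0.02381; summing to 0.13391.
So P(urn C | data) = (0.02381) / (0.13391) = 0.1778.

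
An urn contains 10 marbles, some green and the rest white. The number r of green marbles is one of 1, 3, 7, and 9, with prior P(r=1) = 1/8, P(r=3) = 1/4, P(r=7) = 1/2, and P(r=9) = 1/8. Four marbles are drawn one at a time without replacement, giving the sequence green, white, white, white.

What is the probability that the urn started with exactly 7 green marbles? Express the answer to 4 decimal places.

Compute the likelihood of the observed sequence for each case: P(data | r = 1) = (1/10)(9/9)(8/8)(7/7) = 1/10; P(data | r = 3) = (3/10)(7/9)(6/8)(5/7) = 1/8; P(data | r = 7) = (7/10)(3/9)(2/8)(1/7) = 1/120; P(data | r = 9) = (9/10)(1/9)(0/8) = 0.
The prior-weighted likelihoods are 1/8 · 1/10 = 1/80, 1/4 · 1/8 = 1/32, 1/2 · 1/120 = 1/240, 1/8 · 0 = 0; with total 23/480.
So P(r = 7 | data) = (1/240) / (23/480) = 2/23.

0.0870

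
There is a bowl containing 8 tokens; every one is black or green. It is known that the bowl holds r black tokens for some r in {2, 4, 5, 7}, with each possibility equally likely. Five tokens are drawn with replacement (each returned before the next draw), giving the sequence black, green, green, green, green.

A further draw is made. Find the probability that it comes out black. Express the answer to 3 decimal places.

0.352

Compute the likelihood of the observed sequence for each case: P(data | r = 2) = (2/8)(6/8)(6/8)(6/8)(6/8) = 0.079102; P(data | r = 4) = (4/8)(4/8)(4/8)(4/8)(4/8) = 0.03125; P(data | r = 5) = (5/8)(3/8)(3/8)(3/8)(3/8) = 0.01236; P(data | r = 7) = (7/8)(1/8)(1/8)(1/8)(1/8) = 0.00021362.
The prior-weighted likelihoods are 1/4 · 0.079102 = 0.019775, 1/4 · 0.03125 = 0.0078125, 1/4 · 0.01236 = 0.0030899, 1/4 · 0.00021362 = 5.3406e-05; these sum to 0.030731.
The posterior is then P(r = 2 | data) = 0.6435, P(r = 4 | data) = 0.25422, P(r = 5 | data) = 0.10055, P(r = 7 | data) = 0.0017378.
The predictive probability is P(black next | data) = (1/4)(0.6435) + (1/2)(0.25422) + (5/8)(0.10055) + (7/8)(0.0017378) = 0.35235.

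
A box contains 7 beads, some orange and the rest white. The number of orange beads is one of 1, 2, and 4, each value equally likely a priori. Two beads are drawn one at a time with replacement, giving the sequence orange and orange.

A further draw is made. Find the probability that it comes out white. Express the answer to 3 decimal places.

0.503

Compute the likelihood of the observed sequence for each case: P(data | r = 1) = (1/7)(1/7) = 1/49; P(data | r = 2) = (2/7)(2/7) = 4/49; P(data | r = 4) = (4/7)(4/7) = 16/49.
Weighting by the prior gives 1/3 · 1/49 = 1/147, 1/3 · 4/49 = 4/147, 1/3 · 16/49 = 16/147; summing to 1/7.
The posterior is then P(r = 1 | data) = 1/21, P(r = 2 | data) = 4/21, P(r = 4 | data) = 16/21.
Averaging over the posterior, P(white next | data) = (6/7)(1/21) + (5/7)(4/21) + (3/7)(16/21) = 74/147.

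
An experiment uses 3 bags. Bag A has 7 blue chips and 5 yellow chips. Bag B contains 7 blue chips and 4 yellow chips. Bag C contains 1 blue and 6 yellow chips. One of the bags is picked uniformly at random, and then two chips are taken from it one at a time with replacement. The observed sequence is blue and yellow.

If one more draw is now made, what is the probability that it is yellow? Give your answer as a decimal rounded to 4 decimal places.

The likelihood of the observed sequence under each hypothesis: P(data | bag A) = (7/12)(5/12) = 0.24306; P(data | bag B) = (7/11)(4/11) = 0.2314; P(data | bag C) = (1/7)(6/7) = 0.12245.
Multiplying each by its prior: 1/3 · 0.24306 = 0.081019, 1/3 · 0.2314 = 0.077135, 1/3 · 0.12245 = 0.040816; summing to 0.19897.
The posterior is then P(bag A | data) = 0.40719, P(bag B | data) = 0.38767, P(bag C | data) = 0.20514.
The predictive probability is P(yellow next | data) = (5/12)(0.40719) + (4/11)(0.38767) + (6/7)(0.20514) = 0.48647.

0.4865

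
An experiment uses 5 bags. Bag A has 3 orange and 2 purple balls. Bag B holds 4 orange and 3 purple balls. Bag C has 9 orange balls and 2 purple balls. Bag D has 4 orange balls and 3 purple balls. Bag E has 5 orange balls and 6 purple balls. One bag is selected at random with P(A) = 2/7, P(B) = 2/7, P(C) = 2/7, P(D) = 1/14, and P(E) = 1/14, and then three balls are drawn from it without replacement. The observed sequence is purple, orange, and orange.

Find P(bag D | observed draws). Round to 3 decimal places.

0.073

Under each hypothesis, the probability of the observed sequence is: P(data | bag A) = (2/5)(3/4)(2/3) = 0.2; P(data | bag B) = (3/7)(4/6)(3/5) = 0.17143; P(data | bag C) = (2/11)(9/10)(8/9) = 0.14545; P(data | bag D) = (3/7)(4/6)(3/5) = 0.17143; P(data | bag E) = (6/11)(5/10)(4/9) = 0.12121.
Weighting by the prior gives 2/7 · 0.2 = 0.057143, 2/7 · 0.17143 = 0.04898, 2/7 · 0.14545 = 0.041558, 1/14 · 0.17143 = 0.012245, 1/14 · 0.12121 = 0.008658; with total 0.16858.
By Bayes' rule, P(bag D | data) = (0.012245) / (0.16858) = 0.072634.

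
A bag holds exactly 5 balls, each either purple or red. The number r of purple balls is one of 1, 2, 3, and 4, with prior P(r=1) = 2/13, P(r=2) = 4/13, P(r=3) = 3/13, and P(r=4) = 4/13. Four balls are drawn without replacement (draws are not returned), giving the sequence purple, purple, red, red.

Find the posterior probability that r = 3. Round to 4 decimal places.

0.4286

The likelihood of the observed sequence under each hypothesis: P(data | r = 1) = (1/5)(0/4) = 0; P(data | r = 2) = (2/5)(1/4)(3/3)(2/2) = 1/10; P(data | r = 3) = (3/5)(2/4)(2/3)(1/2) = 1/10; P(data | r = 4) = (4/5)(3/4)(1/3)(0/2) = 0.
The prior-weighted likelihoods are 2/13 · 0 = 0, 4/13 · 1/10 = 2/65, 3/13 · 1/10 = 3/130, 4/13 · 0 = 0; with total 7/130.
By Bayes' rule, P(r = 3 | data) = (3/130) / (7/130) = 3/7.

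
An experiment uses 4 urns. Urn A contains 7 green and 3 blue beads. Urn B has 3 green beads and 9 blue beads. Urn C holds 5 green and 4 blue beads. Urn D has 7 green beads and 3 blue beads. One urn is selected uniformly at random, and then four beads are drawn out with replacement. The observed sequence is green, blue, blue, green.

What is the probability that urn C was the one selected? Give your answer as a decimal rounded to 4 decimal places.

0.3308

The likelihood of the observed sequence under each hypothesis: P(data | urn A) = (7/10)(3/10)(3/10)(7/10) = 0.0441; P(data | urn B) = (3/12)(9/12)(9/12)(3/12) = 0.035156; P(data | urn C) = (5/9)(4/9)(4/9)(5/9) = 0.060966; P(data | urn D) = (7/10)(3/10)(3/10)(7/10) = 0.0441.
Multiplying each by its prior: 1/4 · 0.0441 = 0.011025, 1/4 · 0.035156 = 0.0087891, 1/4 · 0.060966 = 0.015242, 1/4 · 0.0441 = 0.011025; summing to 0.046081.
So P(urn C | data) = (0.015242) / (0.046081) = 0.33076.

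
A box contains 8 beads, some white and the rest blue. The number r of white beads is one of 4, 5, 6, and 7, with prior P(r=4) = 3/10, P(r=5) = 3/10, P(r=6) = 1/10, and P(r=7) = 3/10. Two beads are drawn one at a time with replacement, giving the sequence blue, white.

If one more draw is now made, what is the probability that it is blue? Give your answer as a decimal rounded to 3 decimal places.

0.369

For each hypothesis, P(data | H) works out to: P(data | r = 4) = (4/8)(4/8) = 1/4; P(data | r = 5) = (3/8)(5/8) = 15/64; P(data | r = 6) = (2/8)(6/8) = 3/16; P(data | r = 7) = (1/8)(7/8) = 7/64.
Weighting by the prior gives 3/10 · 1/4 = 3/40, 3/10 · 15/64 = 9/128, 1/10 · 3/16 = 3/160, 3/10 · 7/64 = 21/640; summing to 63/320.
The posterior is then P(r = 4 | data) = 8/21, P(r = 5 | data) = 5/14, P(r = 6 | data) = 2/21, P(r = 7 | data) = 1/6.
Averaging over the posterior, P(blue next | data) = (1/2)(8/21) + (3/8)(5/14) + (1/4)(2/21) + (1/8)(1/6) = 31/84.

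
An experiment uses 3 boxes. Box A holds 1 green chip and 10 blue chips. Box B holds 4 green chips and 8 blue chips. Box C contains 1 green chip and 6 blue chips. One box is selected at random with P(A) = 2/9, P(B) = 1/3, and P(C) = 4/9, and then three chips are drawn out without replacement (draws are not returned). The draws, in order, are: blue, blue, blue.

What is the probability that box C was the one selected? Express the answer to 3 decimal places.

Compute the likelihood of the observed sequence for each case: P(data | box A) = (10/11)(9/10)(8/9) = 0.72727; P(data | box B) = (8/12)(7/11)(6/10) = 0.25455; P(data | box C) = (6/7)(5/6)(4/5) = 0.57143.
Multiplying each by its prior: 2/9 · 0.72727 = 0.16162, 1/3 · 0.25455 = 0.084848, 4/9 · 0.57143 = 0.25397; summing to 0.50043.
So P(box C | data) = (0.25397) / (0.50043) = 0.5075.

0.507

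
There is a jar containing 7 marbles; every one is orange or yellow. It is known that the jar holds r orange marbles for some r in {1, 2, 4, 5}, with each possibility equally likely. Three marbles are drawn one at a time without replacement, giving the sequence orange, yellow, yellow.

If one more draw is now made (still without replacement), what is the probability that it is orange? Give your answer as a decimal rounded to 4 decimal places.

0.3654

Compute the likelihood of the observed sequence for each case: P(data | r = 1) = (1/7)(6/6)(5/5) = 1/7; P(data | r = 2) = (2/7)(5/6)(4/5) = 4/21; P(data | r = 4) = (4/7)(3/6)(2/5) = 4/35; P(data | r = 5) = (5/7)(2/6)(1/5) = 1/21.
Weighting by the prior gives 1/4 · 1/7 = 1/28, 1/4 · 4/21 = 1/21, 1/4 · 4/35 = 1/35, 1/4 · 1/21 = 1/84; with total 13/105.
The posterior is then P(r = 1 | data) = 15/52, P(r = 2 | data) = 5/13, P(r = 4 | data) = 3/13, P(r = 5 | data) = 5/52.
Averaging over the posterior, P(orange next | data) = (0)(15/52) + (1/4)(5/13) + (3/4)(3/13) + (1)(5/52) = 19/52.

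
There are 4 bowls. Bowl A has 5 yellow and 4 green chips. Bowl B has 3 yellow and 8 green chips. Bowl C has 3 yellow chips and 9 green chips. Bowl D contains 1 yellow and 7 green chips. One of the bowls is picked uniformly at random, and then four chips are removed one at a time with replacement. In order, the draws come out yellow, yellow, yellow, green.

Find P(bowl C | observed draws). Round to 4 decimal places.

0.1123

The likelihood of the observed sequence under each hypothesis: P(data | bowl A) = (5/9)(5/9)(5/9)(4/9) = 0.076208; P(data | bowl B) = (3/11)(3/11)(3/11)(8/11) = 0.014753; P(data | bowl C) = (3/12)(3/12)(3/12)(9/12) = 0.011719; P(data | bowl D) = (1/8)(1/8)(1/8)(7/8) = 0.001709.
Multiplying each by its prior: 1/4 · 0.076208 = 0.019052, 1/4 · 0.014753 = 0.0036883, 1/4 · 0.011719 = 0.0029297, 1/4 · 0.001709 = 0.00042725; summing to 0.026097.
Therefore the posterior P(bowl C | data) = (0.0029297) / (0.026097) = 0.11226.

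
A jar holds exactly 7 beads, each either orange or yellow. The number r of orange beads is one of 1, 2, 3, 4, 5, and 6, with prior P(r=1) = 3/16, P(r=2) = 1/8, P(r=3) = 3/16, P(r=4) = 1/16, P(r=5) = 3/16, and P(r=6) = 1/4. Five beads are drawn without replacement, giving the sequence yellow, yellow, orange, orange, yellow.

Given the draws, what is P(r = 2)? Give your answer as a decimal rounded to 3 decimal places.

0.323

Compute the likelihood of the observed sequence for each case: P(data | r = 1) = (6/7)(5/6)(1/5)(0/4) = 0; P(data | r = 2) = (5/7)(4/6)(2/5)(1/4)(3/3) = 0.047619; P(data | r = 3) = (4/7)(3/6)(3/5)(2/4)(2/3) = 0.057143; P(data | r = 4) = (3/7)(2/6)(4/5)(3/4)(1/3) = 0.028571; P(data | r = 5) = (2/7)(1/6)(5/5)(4/4)(0/3) = 0; P(data | r = 6) = (1/7)(0/6) = 0.
Weighting by the prior gives 3/16 · 0 = 0, 1/8 · 0.047619 = 0.0059524, 3/16 · 0.057143 = 0.010714, 1/16 · 0.028571 = 0.0017857, 3/16 · 0 = 0, 1/4 · 0 = 0; summing to 0.018452.
By Bayes' rule, P(r = 2 | data) = (0.0059524) / (0.018452) = 0.32258.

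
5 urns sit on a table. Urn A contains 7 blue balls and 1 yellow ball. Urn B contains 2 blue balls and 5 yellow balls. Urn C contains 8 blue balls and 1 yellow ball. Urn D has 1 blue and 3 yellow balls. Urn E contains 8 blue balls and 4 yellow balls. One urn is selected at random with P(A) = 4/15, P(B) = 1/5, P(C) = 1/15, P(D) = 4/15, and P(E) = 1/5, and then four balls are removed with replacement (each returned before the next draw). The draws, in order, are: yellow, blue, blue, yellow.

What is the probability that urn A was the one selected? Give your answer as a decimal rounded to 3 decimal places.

For each hypothesis, P(data | H) works out to: P(data | urn A) = (1/8)(7/8)(7/8)(1/8) = 0.011963; P(data | urn B) = (5/7)(2/7)(2/7)(5/7) = 0.041649; P(data | urn C) = (1/9)(8/9)(8/9)(1/9) = 0.0097546; P(data | urn D) = (3/4)(1/4)(1/4)(3/4) = 0.035156; P(data | urn E) = (4/12)(8/12)(8/12)(4/12) = 0.049383.
Multiplying each by its prior: 4/15 · 0.011963 = 0.0031901, 1/5 · 0.041649 = 0.0083299, 1/15 · 0.0097546 = 0.00065031, 4/15 · 0.035156 = 0.009375, 1/5 · 0.049383 = 0.0098765; with total 0.031422.
Hence P(urn A | data) = (0.0031901) / (0.031422) = 0.10153.

0.102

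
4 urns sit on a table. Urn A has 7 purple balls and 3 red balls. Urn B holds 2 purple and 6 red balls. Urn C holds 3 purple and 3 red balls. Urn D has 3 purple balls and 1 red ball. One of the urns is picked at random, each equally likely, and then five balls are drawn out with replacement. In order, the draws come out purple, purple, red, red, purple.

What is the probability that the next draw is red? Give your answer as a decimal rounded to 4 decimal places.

Compute the likelihood of the observed sequence for each case: P(data | urn A) = (7/10)(7/10)(3/10)(3/10)(7/10) = 0.03087; P(data | urn B) = (2/8)(2/8)(6/8)(6/8)(2/8) = 0.0087891; P(data | urn C) = (3/6)(3/6)(3/6)(3/6)(3/6) = 0.03125; P(data | urn D) = (3/4)(3/4)(1/4)(1/4)(3/4) = 0.026367.
Weighting by the prior gives 1/4 · 0.03087 = 0.0077175, 1/4 · 0.0087891 = 0.0021973, 1/4 · 0.03125 = 0.0078125, 1/4 · 0.026367 = 0.0065918; with total 0.024319.
The posterior is then P(urn A | data) = 0.31734, P(urn B | data) = 0.090352, P(urn C | data) = 0.32125, P(urn D | data) = 0.27105.
Averaging over the posterior, P(red next | data) = (3/10)(0.31734) + (3/4)(0.090352) + (1/2)(0.32125) + (1/4)(0.27105) = 0.39136.

0.3914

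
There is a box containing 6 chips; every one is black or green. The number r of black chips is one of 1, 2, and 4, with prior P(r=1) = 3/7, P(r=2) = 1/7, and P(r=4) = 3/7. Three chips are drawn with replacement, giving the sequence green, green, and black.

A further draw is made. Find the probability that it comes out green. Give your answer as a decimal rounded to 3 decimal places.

0.644

Compute the likelihood of the observed sequence for each case: P(data | r = 1) = (5/6)(5/6)(1/6) = 0.11574; P(data | r = 2) = (4/6)(4/6)(2/6) = 0.14815; P(data | r = 4) = (2/6)(2/6)(4/6) = 0.074074.
Multiplying each by its prior: 3/7 · 0.11574 = 0.049603, 1/7 · 0.14815 = 0.021164, 3/7 · 0.074074 = 0.031746; with total 0.10251.
Normalising, the posterior is P(r = 1 | data) = 0.48387, P(r = 2 | data) = 0.20645, P(r = 4 | data) = 0.30968.
So P(green next | data) = Σ P(green next | H) P(H | data) = (5/6)(0.48387) + (2/3)(0.20645) + (1/3)(0.30968) = 0.64409.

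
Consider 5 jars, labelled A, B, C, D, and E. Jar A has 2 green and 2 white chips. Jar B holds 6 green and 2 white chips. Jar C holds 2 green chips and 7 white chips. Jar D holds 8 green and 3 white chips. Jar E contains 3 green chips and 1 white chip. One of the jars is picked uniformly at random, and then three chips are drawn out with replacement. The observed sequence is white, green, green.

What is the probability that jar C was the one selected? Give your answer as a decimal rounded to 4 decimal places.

0.0652

The likelihood of the observed sequence under each hypothesis: P(data | jar A) = (2/4)(2/4)(2/4) = 0.125; P(data | jar B) = (2/8)(6/8)(6/8) = 0.14062; P(data | jar C) = (7/9)(2/9)(2/9) = 0.038409; P(data | jar D) = (3/11)(8/11)(8/11) = 0.14425; P(data | jar E) = (1/4)(3/4)(3/4) = 0.14062.
Multiplying each by its prior: 1/5 · 0.125 = 0.025, 1/5 · 0.14062 = 0.028125, 1/5 · 0.038409 = 0.0076818, 1/5 · 0.14425 = 0.02885, 1/5 · 0.14062 = 0.028125; these sum to 0.11778.
So P(jar C | data) = (0.0076818) / (0.11778) = 0.06522.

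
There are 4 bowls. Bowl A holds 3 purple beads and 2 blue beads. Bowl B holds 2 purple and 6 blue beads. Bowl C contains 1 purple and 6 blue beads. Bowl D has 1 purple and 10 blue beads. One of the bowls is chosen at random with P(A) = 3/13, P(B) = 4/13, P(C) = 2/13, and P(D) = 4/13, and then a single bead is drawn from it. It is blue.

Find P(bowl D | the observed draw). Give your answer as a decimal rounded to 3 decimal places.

For each hypothesis, P(data | H) works out to: P(data | bowl A) = (2/5) = 0.4; P(data | bowl B) = (6/8) = 0.75; P(data | bowl C) = (6/7) = 0.85714; P(data | bowl D) = (10/11) = 0.90909.
Weighting by the prior gives 3/13 · 0.4 = 0.092308, 4/13 · 0.75 = 0.23077, 2/13 · 0.85714 = 0.13187, 4/13 · 0.90909 = 0.27972; with total 0.73467.
By Bayes' rule, P(bowl D | data) = (0.27972) / (0.73467) = 0.38075.

0.381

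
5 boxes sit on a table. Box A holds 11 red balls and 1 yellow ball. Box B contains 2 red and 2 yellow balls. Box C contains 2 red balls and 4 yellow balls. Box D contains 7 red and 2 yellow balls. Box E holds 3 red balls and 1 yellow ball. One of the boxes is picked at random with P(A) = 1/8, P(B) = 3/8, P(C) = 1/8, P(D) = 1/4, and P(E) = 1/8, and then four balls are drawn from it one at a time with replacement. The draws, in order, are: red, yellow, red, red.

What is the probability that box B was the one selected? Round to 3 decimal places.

0.317

Under each hypothesis, the probability of the observed sequence is: P(data | box A) = (11/12)(1/12)(11/12)(11/12) = 0.064188; P(data | box B) = (2/4)(2/4)(2/4)(2/4) = 0.0625; P(data | box C) = (2/6)(4/6)(2/6)(2/6) = 0.024691; P(data | box D) = (7/9)(2/9)(7/9)(7/9) = 0.10456; P(data | box E) = (3/4)(1/4)(3/4)(3/4) = 0.10547.
Multiplying each by its prior: 1/8 · 0.064188 = 0.0080235, 3/8 · 0.0625 = 0.023438, 1/8 · 0.024691 = 0.0030864, 1/4 · 0.10456 = 0.026139, 1/8 · 0.10547 = 0.013184; these sum to 0.07387.
By Bayes' rule, P(box B | data) = (0.023438) / (0.07387) = 0.31728.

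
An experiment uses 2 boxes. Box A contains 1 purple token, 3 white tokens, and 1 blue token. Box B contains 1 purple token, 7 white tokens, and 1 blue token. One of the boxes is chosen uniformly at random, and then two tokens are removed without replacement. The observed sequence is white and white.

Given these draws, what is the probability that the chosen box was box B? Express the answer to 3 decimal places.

The likelihood of the observed sequence under each hypothesis: P(data | box A) = (3/5)(2/4) = 3/10; P(data | box B) = (7/9)(6/8) = 7/12.
Weighting by the prior gives 1/2 · 3/10 = 3/20, 1/2 · 7/12 = 7/24; with total 53/120.
By Bayes' rule, P(box B | data) = (7/24) / (53/120) = 35/53.

0.660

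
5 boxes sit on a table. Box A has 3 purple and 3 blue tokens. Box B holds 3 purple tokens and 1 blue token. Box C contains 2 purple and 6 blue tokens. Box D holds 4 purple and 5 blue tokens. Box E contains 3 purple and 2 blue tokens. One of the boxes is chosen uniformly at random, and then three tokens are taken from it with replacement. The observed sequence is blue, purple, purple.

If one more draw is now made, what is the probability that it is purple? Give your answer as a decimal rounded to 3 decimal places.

0.556

Under each hypothesis, the probability of the observed sequence is: P(data | box A) = (3/6)(3/6)(3/6) = 0.125; P(data | box B) = (1/4)(3/4)(3/4) = 0.14062; P(data | box C) = (6/8)(2/8)(2/8) = 0.046875; P(data | box D) = (5/9)(4/9)(4/9) = 0.10974; P(data | box E) = (2/5)(3/5)(3/5) = 0.144.
Weighting by the prior gives 1/5 · 0.125 = 0.025, 1/5 · 0.14062 = 0.028125, 1/5 · 0.046875 = 0.009375, 1/5 · 0.10974 = 0.021948, 1/5 · 0.144 = 0.0288; with total 0.11325.
Normalising, the posterior is P(box A | data) = 0.22075, P(box B | data) = 0.24835, P(box C | data) = 0.082783, P(box D | data) = 0.1938, P(box E | data) = 0.25431.
So P(purple next | data) = Σ P(purple next | H) P(H | data) = (1/2)(0.22075) + (3/4)(0.24835) + (1/4)(0.082783) + (4/9)(0.1938) + (3/5)(0.25431) = 0.55606.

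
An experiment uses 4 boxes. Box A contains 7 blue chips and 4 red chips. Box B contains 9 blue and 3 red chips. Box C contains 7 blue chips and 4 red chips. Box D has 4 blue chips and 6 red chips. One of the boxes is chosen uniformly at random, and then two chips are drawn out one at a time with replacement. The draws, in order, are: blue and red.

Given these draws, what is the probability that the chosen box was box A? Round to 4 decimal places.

0.2599

Compute the likelihood of the observed sequence for each case: P(data | box A) = (7/11)(4/11) = 0.2314; P(data | box B) = (9/12)(3/12) = 0.1875; P(data | box C) = (7/11)(4/11) = 0.2314; P(data | box D) = (4/10)(6/10) = 0.24.
Multiplying each by its prior: 1/4 · 0.2314 = 0.057851, 1/4 · 0.1875 = 0.046875, 1/4 · 0.2314 = 0.057851, 1/4 · 0.24 = 0.06; with total 0.22258.
Hence P(box A | data) = (0.057851) / (0.22258) = 0.25992.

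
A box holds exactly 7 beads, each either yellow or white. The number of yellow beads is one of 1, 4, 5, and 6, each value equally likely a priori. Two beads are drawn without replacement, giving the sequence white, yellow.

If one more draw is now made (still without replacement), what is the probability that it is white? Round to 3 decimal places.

0.376

For each hypothesis, P(data | H) works out to: P(data | r = 1) = (6/7)(1/6) = 1/7; P(data | r = 4) = (3/7)(4/6) = 2/7; P(data | r = 5) = (2/7)(5/6) = 5/21; P(data | r = 6) = (1/7)(6/6) = 1/7.
Weighting by the prior gives 1/4 · 1/7 = 1/28, 1/4 · 2/7 = 1/14, 1/4 · 5/21 = 5/84, 1/4 · 1/7 = 1/28; these sum to 17/84.
Normalising, the posterior is P(r = 1 | data) = 3/17, P(r = 4 | data) = 6/17, P(r = 5 | data) = 5/17, P(r = 6 | data) = 3/17.
The predictive probability is P(white next | data) = (1)(3/17) + (2/5)(6/17) + (1/5)(5/17) + (0)(3/17) = 32/85.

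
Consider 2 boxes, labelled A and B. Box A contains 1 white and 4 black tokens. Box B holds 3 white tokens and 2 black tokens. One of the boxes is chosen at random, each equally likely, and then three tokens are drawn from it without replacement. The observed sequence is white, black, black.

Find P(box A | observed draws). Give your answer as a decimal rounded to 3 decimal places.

0.667

Compute the likelihood of the observed sequence for each case: P(data | box A) = (1/5)(4/4)(3/3) = 1/5; P(data | box B) = (3/5)(2/4)(1/3) = 1/10.
Multiplying each by its prior: 1/2 · 1/5 = 1/10, 1/2 · 1/10 = 1/20; with total 3/20.
So P(box A | data) = (1/10) / (3/20) = 2/3.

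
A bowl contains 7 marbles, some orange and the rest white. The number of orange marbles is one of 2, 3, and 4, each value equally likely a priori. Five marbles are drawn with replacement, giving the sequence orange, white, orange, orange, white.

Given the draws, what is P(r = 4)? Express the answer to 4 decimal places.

For each hypothesis, P(data | H) works out to: P(data | r = 2) = (2/7)(5/7)(2/7)(2/7)(5/7) = 0.0119; P(data | r = 3) = (3/7)(4/7)(3/7)(3/7)(4/7) = 0.025704; P(data | r = 4) = (4/7)(3/7)(4/7)(4/7)(3/7) = 0.034271.
Weighting by the prior gives 1/3 · 0.0119 = 0.0039666, 1/3 · 0.025704 = 0.0085679, 1/3 · 0.034271 = 0.011424; these sum to 0.023958.
Hence P(r = 4 | data) = (0.011424) / (0.023958) = 0.47682.

0.4768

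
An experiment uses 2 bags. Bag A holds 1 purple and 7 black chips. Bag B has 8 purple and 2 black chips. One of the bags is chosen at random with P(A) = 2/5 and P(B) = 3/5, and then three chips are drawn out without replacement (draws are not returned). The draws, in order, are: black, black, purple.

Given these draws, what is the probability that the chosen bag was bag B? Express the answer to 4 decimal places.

Compute the likelihood of the observed sequence for each case: P(data | bag A) = (7/8)(6/7)(1/6) = 1/8; P(data | bag B) = (2/10)(1/9)(8/8) = 1/45.
The prior-weighted likelihoods are 2/5 · 1/8 = 1/20, 3/5 · 1/45 = 1/75; summing to 19/300.
So P(bag B | data) = (1/75) / (19/300) = 4/19.

0.2105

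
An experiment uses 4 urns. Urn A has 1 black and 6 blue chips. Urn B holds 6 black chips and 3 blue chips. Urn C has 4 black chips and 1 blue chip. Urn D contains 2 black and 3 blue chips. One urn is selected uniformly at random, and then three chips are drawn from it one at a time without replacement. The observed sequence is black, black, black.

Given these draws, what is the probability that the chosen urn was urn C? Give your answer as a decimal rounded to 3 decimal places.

For each hypothesis, P(data | H) works out to: P(data | urn A) = (1/7)(0/6) = 0; P(data | urn B) = (6/9)(5/8)(4/7) = 5/21; P(data | urn C) = (4/5)(3/4)(2/3) = 2/5; P(data | urn D) = (2/5)(1/4)(0/3) = 0.
The prior-weighted likelihoods are 1/4 · 0 = 0, 1/4 · 5/21 = 5/84, 1/4 · 2/5 = 1/10, 1/4 · 0 = 0; summing to 67/420.
Therefore the posterior P(urn C | data) = (1/10) / (67/420) = 42/67.

0.627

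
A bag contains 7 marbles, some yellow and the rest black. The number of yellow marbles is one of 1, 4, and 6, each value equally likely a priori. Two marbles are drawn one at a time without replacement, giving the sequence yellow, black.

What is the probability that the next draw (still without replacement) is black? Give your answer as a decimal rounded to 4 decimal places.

0.4500

For each hypothesis, P(data | H) works out to: P(data | r = 1) = (1/7)(6/6) = 1/7; P(data | r = 4) = (4/7)(3/6) = 2/7; P(data | r = 6) = (6/7)(1/6) = 1/7.
The prior-weighted likelihoods are 1/3 · 1/7 = 1/21, 1/3 · 2/7 = 2/21, 1/3 · 1/7 = 1/21; with total 4/21.
Normalising, the posterior is P(r = 1 | data) = 1/4, P(r = 4 | data) = 1/2, P(r = 6 | data) = 1/4.
The predictive probability is P(black next | data) = (1)(1/4) + (2/5)(1/2) + (0)(1/4) = 9/20.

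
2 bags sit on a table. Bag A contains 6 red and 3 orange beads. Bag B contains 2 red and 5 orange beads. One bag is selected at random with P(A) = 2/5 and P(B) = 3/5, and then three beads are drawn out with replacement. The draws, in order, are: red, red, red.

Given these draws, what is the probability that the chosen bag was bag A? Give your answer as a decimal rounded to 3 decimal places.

0.894

Under each hypothesis, the probability of the observed sequence is: P(data | bag A) = (6/9)(6/9)(6/9) = 0.2963; P(data | bag B) = (2/7)(2/7)(2/7) = 0.023324.
Multiplying each by its prior: 2/5 · 0.2963 = 0.11852, 3/5 · 0.023324 = 0.013994; with total 0.13251.
By Bayes' rule, P(bag A | data) = (0.11852) / (0.13251) = 0.89439.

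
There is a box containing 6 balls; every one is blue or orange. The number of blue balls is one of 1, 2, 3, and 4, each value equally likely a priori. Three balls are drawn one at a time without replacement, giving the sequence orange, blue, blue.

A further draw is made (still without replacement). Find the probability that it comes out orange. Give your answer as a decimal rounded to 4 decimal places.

For each hypothesis, P(data | H) works out to: P(data | r = 1) = (5/6)(1/5)(0/4) = 0; P(data | r = 2) = (4/6)(2/5)(1/4) = 1/15; P(data | r = 3) = (3/6)(3/5)(2/4) = 3/20; P(data | r = 4) = (2/6)(4/5)(3/4) = 1/5.
Weighting by the prior gives 1/4 · 0 = 0, 1/4 · 1/15 = 1/60, 1/4 · 3/20 = 3/80, 1/4 · 1/5 = 1/20; these sum to 5/48.
Dividing through by the total gives posterior P(r = 1 | data) = 0, P(r = 2 | data) = 4/25, P(r = 3 | data) = 9/25, P(r = 4 | data) = 12/25.
Averaging over the posterior, P(orange next | data) = (1)(4/25) + (2/3)(9/25) + (1/3)(12/25) = 14/25.

0.5600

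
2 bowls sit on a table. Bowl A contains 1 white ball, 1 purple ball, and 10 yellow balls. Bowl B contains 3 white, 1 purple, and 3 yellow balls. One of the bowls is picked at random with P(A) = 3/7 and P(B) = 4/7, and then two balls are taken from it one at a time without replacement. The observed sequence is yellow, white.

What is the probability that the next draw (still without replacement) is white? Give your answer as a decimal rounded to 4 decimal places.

0.3162

Under each hypothesis, the probability of the observed sequence is: P(data | bowl A) = (10/12)(1/11) = 0.075758; P(data | bowl B) = (3/7)(3/6) = 0.21429.
The prior-weighted likelihoods are 3/7 · 0.075758 = 0.032468, 4/7 · 0.21429 = 0.12245; with total 0.15492.
The posterior is then P(bowl A | data) = 0.20958, P(bowl B | data) = 0.79042.
So P(white next | data) = Σ P(white next | H) P(H | data) = (0)(0.20958) + (2/5)(0.79042) = 0.31617.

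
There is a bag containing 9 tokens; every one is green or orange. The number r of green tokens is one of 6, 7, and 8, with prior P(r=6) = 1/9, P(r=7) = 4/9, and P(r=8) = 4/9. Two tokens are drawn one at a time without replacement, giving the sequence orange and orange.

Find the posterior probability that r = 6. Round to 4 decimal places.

0.4286

For each hypothesis, P(data | H) works out to: P(data | r = 6) = (3/9)(2/8) = 1/12; P(data | r = 7) = (2/9)(1/8) = 1/36; P(data | r = 8) = (1/9)(0/8) = 0.
Multiplying each by its prior: 1/9 · 1/12 = 1/108, 4/9 · 1/36 = 1/81, 4/9 · 0 = 0; summing to 7/324.
By Bayes' rule, P(r = 6 | data) = (1/108) / (7/324) = 3/7.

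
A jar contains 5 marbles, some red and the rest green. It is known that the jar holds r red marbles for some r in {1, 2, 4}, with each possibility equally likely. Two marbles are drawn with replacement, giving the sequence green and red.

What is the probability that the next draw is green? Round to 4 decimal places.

0.5429

For each hypothesis, P(data | H) works out to: P(data | r = 1) = (4/5)(1/5) = 4/25; P(data | r = 2) = (3/5)(2/5) = 6/25; P(data | r = 4) = (1/5)(4/5) = 4/25.
Weighting by the prior gives 1/3 · 4/25 = 4/75, 1/3 · 6/25 = 2/25, 1/3 · 4/25 = 4/75; these sum to 14/75.
Dividing through by the total gives posterior P(r = 1 | data) = 2/7, P(r = 2 | data) = 3/7, P(r = 4 | data) = 2/7.
So P(green next | data) = Σ P(green next | H) P(H | data) = (4/5)(2/7) + (3/5)(3/7) + (1/5)(2/7) = 19/35.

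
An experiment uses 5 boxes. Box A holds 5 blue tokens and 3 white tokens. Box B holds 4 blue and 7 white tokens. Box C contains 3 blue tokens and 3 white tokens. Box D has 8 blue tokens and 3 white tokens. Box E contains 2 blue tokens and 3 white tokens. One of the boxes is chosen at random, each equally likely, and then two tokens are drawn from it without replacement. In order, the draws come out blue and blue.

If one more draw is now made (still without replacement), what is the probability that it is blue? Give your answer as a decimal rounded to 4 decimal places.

Compute the likelihood of the observed sequence for each case: P(data | box A) = (5/8)(4/7) = 0.35714; P(data | box B) = (4/11)(3/10) = 0.10909; P(data | box C) = (3/6)(2/5) = 0.2; P(data | box D) = (8/11)(7/10) = 0.50909; P(data | box E) = (2/5)(1/4) = 0.1.
Multiplying each by its prior: 1/5 · 0.35714 = 0.071429, 1/5 · 0.10909 = 0.021818, 1/5 · 0.2 = 0.04, 1/5 · 0.50909 = 0.10182, 1/5 · 0.1 = 0.02; summing to 0.25506.
The posterior is then P(box A | data) = 0.28004, P(box B | data) = 0.08554, P(box C | data) = 0.15682, P(box D | data) = 0.39919, P(box E | data) = 0.078411.
So P(blue next | data) = Σ P(blue next | H) P(H | data) = (1/2)(0.28004) + (2/9)(0.08554) + (1/4)(0.15682) + (2/3)(0.39919) + (0)(0.078411) = 0.46436.

0.4644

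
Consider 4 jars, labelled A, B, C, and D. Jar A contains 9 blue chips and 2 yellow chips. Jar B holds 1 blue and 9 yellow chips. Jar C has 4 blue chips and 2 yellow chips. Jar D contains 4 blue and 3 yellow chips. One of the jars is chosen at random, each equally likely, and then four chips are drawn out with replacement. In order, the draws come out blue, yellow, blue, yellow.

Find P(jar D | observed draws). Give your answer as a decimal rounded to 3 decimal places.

Under each hypothesis, the probability of the observed sequence is: P(data | jar A) = (9/11)(2/11)(9/11)(2/11) = 0.02213; P(data | jar B) = (1/10)(9/10)(1/10)(9/10) = 0.0081; P(data | jar C) = (4/6)(2/6)(4/6)(2/6) = 0.049383; P(data | jar D) = (4/7)(3/7)(4/7)(3/7) = 0.059975.
The prior-weighted likelihoods are 1/4 · 0.02213 = 0.0055324, 1/4 · 0.0081 = 0.002025, 1/4 · 0.049383 = 0.012346, 1/4 · 0.059975 = 0.014994; summing to 0.034897.
Hence P(jar D | data) = (0.014994) / (0.034897) = 0.42966.

0.430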